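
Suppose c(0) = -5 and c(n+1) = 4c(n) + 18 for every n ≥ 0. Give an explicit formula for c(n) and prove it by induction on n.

Claim: c(n) = 4^n − 6.

Base case: c(0) = -5, and 4^0 − 6 = 1 − 6 = -5.
Assume c(k) = 4^k − 6 for some k ≥ 0.
Then c(k+1) = 4c(k) + 18 = 4·(4^k − 6) + 18 = 4^{k+1} − 24 + 18 = 4^{k+1} − 6.
By induction, c(n) = 4^n − 6 for all n ≥ 0.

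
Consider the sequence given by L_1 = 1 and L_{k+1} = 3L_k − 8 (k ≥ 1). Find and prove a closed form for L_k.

Claim: L_k = -3^k + 4.

Base case: L_1 = 1, and -3^1 + 4 = -3 + 4 = 1.
Assume L_m = -3^m + 4 for some m ≥ 1.
Then L_{m+1} = 3L_m − 8 = 3·(-3^m + 4) − 8 = -3^{m+1} + 12 − 8 = -3^{m+1} + 4.
This completes the inductive step, so L_k = -3^k + 4 for all k ≥ 1.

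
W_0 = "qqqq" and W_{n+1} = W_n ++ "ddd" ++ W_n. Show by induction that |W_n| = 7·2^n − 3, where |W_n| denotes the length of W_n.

Base case: |W_0| = 4, and 7·2^0 − 3 = 4.
Assume |W_r| = 7·2^r − 3.
Then |W_{r+1}| = |W_r| + 3 + |W_r| = 2|W_r| + 3 = 2(7·2^r − 3) + 3 = 7·2^{r+1} − 6 + 3 = 7·2^{r+1} − 3.
Hence |W_n| = 7·2^n − 3 for every n ≥ 0, by induction.

|W_n| = 7·2^n − 3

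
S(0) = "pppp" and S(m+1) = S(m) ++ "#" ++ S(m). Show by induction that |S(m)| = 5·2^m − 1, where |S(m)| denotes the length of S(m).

Base case: |S(0)| = 4, and 5·2^0 − 1 = 4.
Assume |S(r)| = 5·2^r − 1.
Then |S(r+1)| = |S(r)| + 1 + |S(r)| = 2|S(r)| + 1 = 2(5·2^r − 1) + 1 = 5·2^{r+1} − 2 + 1 = 5·2^{r+1} − 1.
This completes the inductive step, so |S(m)| = 5·2^m − 1 for all m ≥ 0.

|S(m)| = 5·2^m − 1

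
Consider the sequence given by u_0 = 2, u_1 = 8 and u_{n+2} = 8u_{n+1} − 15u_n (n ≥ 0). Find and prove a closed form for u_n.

Claim: u_n = 3^n + 5^n.

Base cases: u_0 = 2 and 3^0 + 5^0 = 2; u_1 = 8 and 3^1 + 5^1 = 8.
Assume u_j = 3^j + 5^j for all 0 ≤ j ≤ k, where k ≥ 1.
Then u_{k+1} = 8u_k − 15u_{k−1} = 8·(3^k + 5^k) − 15·(3^{k−1} + 5^{k−1}) = (8·3 − 15)3^{k−1} + (8·5 − 15)5^{k−1} = 9·3^{k−1} + 25·5^{k−1} = 3^{k+1} + 5^{k+1}.
So the formula holds for k+1, and by strong induction u_n = 3^n + 5^n for all n ≥ 0.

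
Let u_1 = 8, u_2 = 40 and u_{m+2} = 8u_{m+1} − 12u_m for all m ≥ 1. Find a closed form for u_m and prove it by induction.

Claim: u_m = 6^m + 2^m.

Base cases: u_1 = 8 and 6^1 + 2^1 = 8; u_2 = 40 and 6^2 + 2^2 = 40.
Assume u_j = 6^j + 2^j for all 1 ≤ j ≤ k, where k ≥ 2.
Then u_{k+1} = 8u_k − 12u_{k−1} = 8·(6^k + 2^k) − 12·(6^{k−1} + 2^{k−1}) = (8·6 − 12)6^{k−1} + (8·2 − 12)2^{k−1} = 36·6^{k−1} + 4·2^{k−1} = 6^{k+1} + 2^{k+1}.
So the formula holds for k+1, and by strong induction u_m = 6^m + 2^m for all m ≥ 1.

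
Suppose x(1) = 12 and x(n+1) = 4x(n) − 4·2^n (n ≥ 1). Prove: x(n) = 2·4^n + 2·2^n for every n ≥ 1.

Base case: x(1) = 12, and 2·4^1 + 2·2^1 = 8 + 4 = 12.
Assume x(m) = 2·4^m + 2·2^m for some m ≥ 1.
Then x(m+1) = 4x(m) − 4·2^m = 4·(2·4^m + 2·2^m) − 4·2^m = 2·4^{m+1} + 8·2^m − 4·2^m = 2·4^{m+1} + 4·2^m = 2·4^{m+1} + 2·2^{m+1}.
This completes the inductive step, so x(n) = 2·4^n + 2·2^n for all n ≥ 1.

x(n) = 2·4^n + 2·2^n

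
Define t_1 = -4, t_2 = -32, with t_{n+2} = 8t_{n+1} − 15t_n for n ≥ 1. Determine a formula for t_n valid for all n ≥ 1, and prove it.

Claim: t_n = 2·3^n − 2·5^n.

Base cases: t_1 = -4 and 2·3^1 − 2·5^1 = -4; t_2 = -32 and 2·3^2 − 2·5^2 = -32.
Assume t_j = 2·3^j − 2·5^j for all 1 ≤ j ≤ r, where r ≥ 2.
Then t_{r+1} = 8t_r − 15t_{r−1} = 8·(2·3^r − 2·5^r) − 15·(2·3^{r−1} − 2·5^{r−1}) = 2·(8·3 − 15)3^{r−1} − 2·(8·5 − 15)5^{r−1} = 18·3^{r−1} − 50·5^{r−1} = 2·3^{r+1} − 2·5^{r+1}.
Hence t_n = 2·3^n − 2·5^n for every n ≥ 1, by strong induction.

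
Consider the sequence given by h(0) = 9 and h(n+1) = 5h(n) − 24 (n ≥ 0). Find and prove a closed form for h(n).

Claim: h(n) = 3·5^n + 6.

Base case: h(0) = 9, and 3·5^0 + 6 = 3 + 6 = 9.
Assume h(k) = 3·5^k + 6 for some k ≥ 0.
Then h(k+1) = 5h(k) − 24 = 5·(3·5^k + 6) − 24 = 15·5^k + 30 − 24 = 3·5^{k+1} + 6.
This completes the inductive step, so h(n) = 3·5^n + 6 for all n ≥ 0.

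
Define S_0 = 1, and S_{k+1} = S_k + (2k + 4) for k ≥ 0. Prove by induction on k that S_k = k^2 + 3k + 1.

Base case: S_0 = 1, and 0^2 + 3·0 + 1 = 1.
Assume S_r = r^2 + 3r + 1.
Then S_{r+1} = S_r + (2r + 4) = (r^2 + 3r + 1) + (2r + 4) = r^2 + 5r + 5,
and (r+1)^2 + 3·(r+1) + 1 = r^2 + 5r + 5.
This completes the inductive step, so S_k = k^2 + 3k + 1 for all k ≥ 0.

S_k = k^2 + 3k + 1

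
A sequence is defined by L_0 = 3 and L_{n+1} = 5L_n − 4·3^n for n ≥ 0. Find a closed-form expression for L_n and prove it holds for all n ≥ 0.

Claim: L_n = 5^n + 2·3^n.

Base case: L_0 = 3, and 5^0 + 2·3^0 = 1 + 2 = 3.
Assume L_k = 5^k + 2·3^k for some k ≥ 0.
Then L_{k+1} = 5L_k − 4·3^k = 5·(5^k + 2·3^k) − 4·3^k = 5^{k+1} + 10·3^k − 4·3^k = 5^{k+1} + 6·3^k = 5^{k+1} + 2·3^{k+1}.
Hence L_n = 5^n + 2·3^n for every n ≥ 0, by induction.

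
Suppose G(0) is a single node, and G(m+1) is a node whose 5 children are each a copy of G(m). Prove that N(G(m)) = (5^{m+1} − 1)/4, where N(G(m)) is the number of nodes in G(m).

Base case: N(G(0)) = 1, and (5^{0+1} − 1)/4 = 1.
Assume N(G(k)) = (5^{k+1} − 1)/4.
Then N(G(k+1)) = 1 + 5N(G(k)) = 1 + 5·(5^{k+1} − 1)/4 = 1 + (5^{k+2} − 5)/4 = (4 + 5^{k+2} − 5)/4 = (5^{k+2} − 1)/4.
By induction, N(G(m)) = (5^{m+1} − 1)/4 for all m ≥ 0.

N(G(m)) = (5^{m+1} − 1)/4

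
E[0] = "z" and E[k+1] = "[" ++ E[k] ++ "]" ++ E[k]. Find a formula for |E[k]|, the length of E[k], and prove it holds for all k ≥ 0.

Claim: |E[k]| = 3·2^k − 2.

Base case: |E[0]| = 1, and 3·2^0 − 2 = 1.
Assume |E[r]| = 3·2^r − 2.
Then |E[r+1]| = 1 + |E[r]| + 1 + |E[r]| = 2|E[r]| + 2 = 2(3·2^r − 2) + 2 = 3·2^{r+1} − 4 + 2 = 3·2^{r+1} − 2.
So the formula holds for r+1, and by induction |E[k]| = 3·2^k − 2 for all k ≥ 0.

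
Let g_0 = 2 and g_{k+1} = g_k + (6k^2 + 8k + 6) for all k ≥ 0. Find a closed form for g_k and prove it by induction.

Claim: g_k = 2k^3 + k^2 + 3k + 2.

Base case: g_0 = 2, and 2·0^3 + 0^2 + 3·0 + 2 = 2.
Assume g_r = 2r^3 + r^2 + 3r + 2.
Then g_{r+1} = g_r + (6r^2 + 8r + 6) = (2r^3 + r^2 + 3r + 2) + (6r^2 + 8r + 6) = 2r^3 + 7r^2 + 11r + 8,
and 2·(r+1)^3 + (r+1)^2 + 3·(r+1) + 2 = 2r^3 + 7r^2 + 11r + 8.
Hence g_k = 2k^3 + k^2 + 3k + 2 for every k ≥ 0, by induction.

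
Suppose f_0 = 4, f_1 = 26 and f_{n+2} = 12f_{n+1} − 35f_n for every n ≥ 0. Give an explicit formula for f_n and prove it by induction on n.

Claim: f_n = 3·7^n + 5^n.

Base cases: f_0 = 4 and 3·7^0 + 5^0 = 4; f_1 = 26 and 3·7^1 + 5^1 = 26.
Assume f_j = 3·7^j + 5^j for all 0 ≤ j ≤ m, where m ≥ 1.
Then f_{m+1} = 12f_m − 35f_{m−1} = 12·(3·7^m + 5^m) − 35·(3·7^{m−1} + 5^{m−1}) = 3·(12·7 − 35)7^{m−1} + (12·5 − 35)5^{m−1} = 147·7^{m−1} + 25·5^{m−1} = 3·7^{m+1} + 5^{m+1}.
This completes the inductive step, so f_n = 3·7^n + 5^n for all n ≥ 0.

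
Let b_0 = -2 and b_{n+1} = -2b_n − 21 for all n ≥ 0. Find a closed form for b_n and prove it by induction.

Claim: b_n = 5·(-2)^n − 7.

Base case: b_0 = -2, and 5·(-2)^0 − 7 = 5 − 7 = -2.
Assume b_r = 5·(-2)^r − 7 for some r ≥ 0.
Then b_{r+1} = -2b_r − 21 = -2·(5·(-2)^r − 7) − 21 = -10·(-2)^r + 14 − 21 = 5·(-2)^{r+1} − 7.
Hence b_n = 5·(-2)^n − 7 for every n ≥ 0, by induction.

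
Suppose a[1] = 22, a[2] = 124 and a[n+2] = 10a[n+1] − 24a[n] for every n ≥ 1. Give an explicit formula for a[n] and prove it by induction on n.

Claim: a[n] = 3·6^n + 4^n.

Base cases: a[1] = 22 and 3·6^1 + 4^1 = 22; a[2] = 124 and 3·6^2 + 4^2 = 124.
Assume a[i] = 3·6^i + 4^i for all 1 ≤ i ≤ j, where j ≥ 2.
Then a[j+1] = 10a[j] − 24a[j−1] = 10·(3·6^j + 4^j) − 24·(3·6^{j−1} + 4^{j−1}) = 3·(10·6 − 24)6^{j−1} + (10·4 − 24)4^{j−1} = 108·6^{j−1} + 16·4^{j−1} = 3·6^{j+1} + 4^{j+1}.
By strong induction, a[n] = 3·6^n + 4^n for all n ≥ 1.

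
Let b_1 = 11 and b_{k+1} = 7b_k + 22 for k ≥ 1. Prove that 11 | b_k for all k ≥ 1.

Base case: b_1 = 11 = 11·1, so 11 | b_1.
Assume 11 | b_m, so b_m = 11t for some integer t.
Then b_{m+1} = 7b_m + 22 = 7·(11t) + 22 = 11(7t + 2), so 11 | b_{m+1}.
By induction, 11 | b_k for all k ≥ 1.

11 | b_k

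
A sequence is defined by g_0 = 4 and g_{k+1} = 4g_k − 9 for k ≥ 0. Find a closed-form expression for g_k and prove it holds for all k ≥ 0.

Claim: g_k = 4^k + 3.

Base case: g_0 = 4, and 4^0 + 3 = 1 + 3 = 4.
Assume g_j = 4^j + 3 for some j ≥ 0.
Then g_{j+1} = 4g_j − 9 = 4·(4^j + 3) − 9 = 4^{j+1} + 12 − 9 = 4^{j+1} + 3.
Hence g_k = 4^k + 3 for every k ≥ 0, by induction.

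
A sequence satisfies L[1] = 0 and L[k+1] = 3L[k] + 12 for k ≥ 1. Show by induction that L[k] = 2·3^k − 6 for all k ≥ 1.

Base case: L[1] = 0, and 2·3^1 − 6 = 6 − 6 = 0.
Assume L[r] = 2·3^r − 6 for some r ≥ 1.
Then L[r+1] = 3L[r] + 12 = 3·(2·3^r − 6) + 12 = 6·3^r − 18 + 12 = 2·3^{r+1} − 6.
This completes the inductive step, so L[k] = 2·3^k − 6 for all k ≥ 1.

L[k] = 2·3^k − 6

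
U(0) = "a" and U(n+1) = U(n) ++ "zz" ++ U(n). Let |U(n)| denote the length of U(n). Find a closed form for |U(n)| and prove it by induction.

Claim: |U(n)| = 3·2^n − 2.

Base case: |U(0)| = 1, and 3·2^0 − 2 = 1.
Assume |U(j)| = 3·2^j − 2.
Then |U(j+1)| = |U(j)| + 2 + |U(j)| = 2|U(j)| + 2 = 2(3·2^j − 2) + 2 = 3·2^{j+1} − 4 + 2 = 3·2^{j+1} − 2.
Hence |U(n)| = 3·2^n − 2 for every n ≥ 0, by induction.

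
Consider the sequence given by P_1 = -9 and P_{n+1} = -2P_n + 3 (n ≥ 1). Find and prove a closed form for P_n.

Claim: P_n = 5·(-2)^n + 1.

Base case: P_1 = -9, and 5·(-2)^1 + 1 = -10 + 1 = -9.
Assume P_k = 5·(-2)^k + 1 for some k ≥ 1.
Then P_{k+1} = -2P_k + 3 = -2·(5·(-2)^k + 1) + 3 = -10·(-2)^k − 2 + 3 = 5·(-2)^{k+1} + 1.
So the formula holds for k+1, and by induction P_n = 5·(-2)^n + 1 for all n ≥ 1.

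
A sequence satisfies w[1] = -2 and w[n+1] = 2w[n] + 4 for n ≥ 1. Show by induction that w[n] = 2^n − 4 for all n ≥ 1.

Base case: w[1] = -2, and 2^1 − 4 = 2 − 4 = -2.
Assume w[k] = 2^k − 4 for some k ≥ 1.
Then w[k+1] = 2w[k] + 4 = 2·(2^k − 4) + 4 = 2^{k+1} − 8 + 4 = 2^{k+1} − 4.
By induction, w[n] = 2^n − 4 for all n ≥ 1.

w[n] = 2^n − 4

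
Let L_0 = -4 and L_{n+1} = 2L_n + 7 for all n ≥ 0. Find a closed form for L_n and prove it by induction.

Claim: L_n = 3·2^n − 7.

Base case: L_0 = -4, and 3·2^0 − 7 = 3 − 7 = -4.
Assume L_r = 3·2^r − 7 for some r ≥ 0.
Then L_{r+1} = 2L_r + 7 = 2·(3·2^r − 7) + 7 = 6·2^r − 14 + 7 = 3·2^{r+1} − 7.
So the formula holds for r+1, and by induction L_n = 3·2^n − 7 for all n ≥ 0.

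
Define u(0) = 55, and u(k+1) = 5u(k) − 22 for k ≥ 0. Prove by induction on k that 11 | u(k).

Base case: u(0) = 55 = 11·5, so 11 | u(0).
Assume 11 | u(r), so u(r) = 11t for some integer t.
Then u(r+1) = 5u(r) − 22 = 5·(11t) − 22 = 11(5t − 2), so 11 | u(r+1).
So the property holds for r+1, and by induction 11 | u(k) for all k ≥ 0.

11 | u(k)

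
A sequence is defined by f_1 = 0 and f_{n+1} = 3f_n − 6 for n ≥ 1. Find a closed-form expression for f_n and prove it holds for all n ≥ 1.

Claim: f_n = -3^n + 3.

Base case: f_1 = 0, and -3^1 + 3 = -3 + 3 = 0.
Assume f_r = -3^r + 3 for some r ≥ 1.
Then f_{r+1} = 3f_r − 6 = 3·(-3^r + 3) − 6 = -3^{r+1} + 9 − 6 = -3^{r+1} + 3.
So the formula holds for r+1, and by induction f_n = -3^n + 3 for all n ≥ 1.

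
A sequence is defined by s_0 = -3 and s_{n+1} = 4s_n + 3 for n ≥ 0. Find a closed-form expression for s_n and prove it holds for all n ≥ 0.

Claim: s_n = -2·4^n − 1.

Base case: s_0 = -3, and -2·4^0 − 1 = -2 − 1 = -3.
Assume s_r = -2·4^r − 1 for some r ≥ 0.
Then s_{r+1} = 4s_r + 3 = 4·(-2·4^r − 1) + 3 = -8·4^r − 4 + 3 = -2·4^{r+1} − 1.
This completes the inductive step, so s_n = -2·4^n − 1 for all n ≥ 0.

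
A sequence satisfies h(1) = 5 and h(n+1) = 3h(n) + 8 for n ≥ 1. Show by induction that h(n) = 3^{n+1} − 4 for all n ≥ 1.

Base case: h(1) = 5, and 3^{1+1} − 4 = 9 − 4 = 5.
Assume h(j) = 3^{j+1} − 4 for some j ≥ 1.
Then h(j+1) = 3h(j) + 8 = 3·(3^{j+1} − 4) + 8 = 3^{j+2} − 12 + 8 = 3^{j+2} − 4.
Hence h(n) = 3^{n+1} − 4 for every n ≥ 1, by induction.

h(n) = 3^{n+1} − 4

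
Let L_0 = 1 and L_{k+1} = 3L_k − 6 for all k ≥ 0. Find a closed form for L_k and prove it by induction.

Claim: L_k = -2·3^k + 3.

Base case: L_0 = 1, and -2·3^0 + 3 = -2 + 3 = 1.
Assume L_r = -2·3^r + 3 for some r ≥ 0.
Then L_{r+1} = 3L_r − 6 = 3·(-2·3^r + 3) − 6 = -6·3^r + 9 − 6 = -2·3^{r+1} + 3.
So the formula holds for r+1, and by induction L_k = -2·3^k + 3 for all k ≥ 0.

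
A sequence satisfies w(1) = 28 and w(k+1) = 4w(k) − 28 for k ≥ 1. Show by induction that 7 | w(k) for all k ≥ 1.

Base case: w(1) = 28 = 7·4, so 7 | w(1).
Assume 7 | w(r), so w(r) = 7t for some integer t.
Then w(r+1) = 4w(r) − 28 = 4·(7t) − 28 = 7(4t − 4), so 7 | w(r+1).
By induction, 7 | w(k) for all k ≥ 1.

7 | w(k)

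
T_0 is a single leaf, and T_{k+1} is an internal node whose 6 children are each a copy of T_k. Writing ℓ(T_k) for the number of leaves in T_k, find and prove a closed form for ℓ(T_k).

Claim: ℓ(T_k) = 6^k.

Base case: ℓ(T_0) = 1, and 6^0 = 1.
Assume ℓ(T_m) = 6^m.
Then ℓ(T_{m+1}) = 6·ℓ(T_m) = 6·6^m = 6^{m+1}.
This completes the inductive step, so ℓ(T_k) = 6^k for all k ≥ 0.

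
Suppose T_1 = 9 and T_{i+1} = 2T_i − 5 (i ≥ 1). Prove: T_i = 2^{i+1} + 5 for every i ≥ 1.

Base case: T_1 = 9, and 2^{1+1} + 5 = 4 + 5 = 9.
Assume T_j = 2^{j+1} + 5 for some j ≥ 1.
Then T_{j+1} = 2T_j − 5 = 2·(2^{j+1} + 5) − 5 = 2^{j+2} + 10 − 5 = 2^{j+2} + 5.
This completes the inductive step, so T_i = 2^{i+1} + 5 for all i ≥ 1.

T_i = 2^{i+1} + 5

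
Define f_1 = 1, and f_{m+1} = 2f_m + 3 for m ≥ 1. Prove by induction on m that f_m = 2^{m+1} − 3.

Base case: f_1 = 1, and 2^{1+1} − 3 = 4 − 3 = 1.
Assume f_j = 2^{j+1} − 3 for some j ≥ 1.
Then f_{j+1} = 2f_j + 3 = 2·(2^{j+1} − 3) + 3 = 2^{j+2} − 6 + 3 = 2^{j+2} − 3.
By induction, f_m = 2^{m+1} − 3 for all m ≥ 1.

f_m = 2^{m+1} − 3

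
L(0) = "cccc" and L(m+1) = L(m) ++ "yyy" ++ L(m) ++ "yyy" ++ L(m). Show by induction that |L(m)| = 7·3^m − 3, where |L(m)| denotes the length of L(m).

Base case: |L(0)| = 4, and 7·3^0 − 3 = 4.
Assume |L(r)| = 7·3^r − 3.
Then |L(r+1)| = 3|L(r)| + 6 = 3(7·3^r − 3) + 6 = 7·3^{r+1} − 9 + 6 = 7·3^{r+1} − 3.
By induction, |L(m)| = 7·3^m − 3 for all m ≥ 0.

|L(m)| = 7·3^m − 3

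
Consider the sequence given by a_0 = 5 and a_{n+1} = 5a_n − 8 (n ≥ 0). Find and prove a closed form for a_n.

Claim: a_n = 3·5^n + 2.

Base case: a_0 = 5, and 3·5^0 + 2 = 3 + 2 = 5.
Assume a_j = 3·5^j + 2 for some j ≥ 0.
Then a_{j+1} = 5a_j − 8 = 5·(3·5^j + 2) − 8 = 15·5^j + 10 − 8 = 3·5^{j+1} + 2.
Hence a_n = 3·5^n + 2 for every n ≥ 0, by induction.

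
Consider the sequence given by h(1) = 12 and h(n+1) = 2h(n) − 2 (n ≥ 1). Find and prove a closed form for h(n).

Claim: h(n) = 5·2^n + 2.

Base case: h(1) = 12, and 5·2^1 + 2 = 10 + 2 = 12.
Assume h(k) = 5·2^k + 2 for some k ≥ 1.
Then h(k+1) = 2h(k) − 2 = 2·(5·2^k + 2) − 2 = 10·2^k + 4 − 2 = 5·2^{k+1} + 2.
So the formula holds for k+1, and by induction h(n) = 5·2^n + 2 for all n ≥ 1.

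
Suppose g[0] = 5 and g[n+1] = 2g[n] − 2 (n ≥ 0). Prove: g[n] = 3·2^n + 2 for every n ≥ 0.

Base case: g[0] = 5, and 3·2^0 + 2 = 3 + 2 = 5.
Assume g[r] = 3·2^r + 2 for some r ≥ 0.
Then g[r+1] = 2g[r] − 2 = 2·(3·2^r + 2) − 2 = 6·2^r + 4 − 2 = 3·2^{r+1} + 2.
Hence g[n] = 3·2^n + 2 for every n ≥ 0, by induction.

g[n] = 3·2^n + 2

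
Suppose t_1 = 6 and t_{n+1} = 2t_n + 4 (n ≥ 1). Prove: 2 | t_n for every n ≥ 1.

Base case: t_1 = 6 = 2·3, so 2 | t_1.
Assume 2 | t_j, so t_j = 2s for some integer s.
Then t_{j+1} = 2t_j + 4 = 2·(2s) + 4 = 2(2s + 2), so 2 | t_{j+1}.
This completes the inductive step, so 2 | t_n for all n ≥ 1.

2 | t_n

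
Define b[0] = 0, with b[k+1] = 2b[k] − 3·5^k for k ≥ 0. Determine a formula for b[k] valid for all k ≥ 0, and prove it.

Claim: b[k] = 2^k − 5^k.

Base case: b[0] = 0, and 2^0 − 5^0 = 1 − 1 = 0.
Assume b[r] = 2^r − 5^r for some r ≥ 0.
Then b[r+1] = 2b[r] − 3·5^r = 2·(2^r − 5^r) − 3·5^r = 2^{r+1} − 2·5^r − 3·5^r = 2^{r+1} − 5·5^r = 2^{r+1} − 5^{r+1}.
By induction, b[k] = 2^k − 5^k for all k ≥ 0.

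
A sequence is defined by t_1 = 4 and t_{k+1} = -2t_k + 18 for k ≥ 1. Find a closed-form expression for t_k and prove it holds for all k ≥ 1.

Claim: t_k = (-2)^k + 6.

Base case: t_1 = 4, and (-2)^1 + 6 = -2 + 6 = 4.
Assume t_r = (-2)^r + 6 for some r ≥ 1.
Then t_{r+1} = -2t_r + 18 = -2·((-2)^r + 6) + 18 = -2·(-2)^r − 12 + 18 = (-2)^{r+1} + 6.
By induction, t_k = (-2)^k + 6 for all k ≥ 1.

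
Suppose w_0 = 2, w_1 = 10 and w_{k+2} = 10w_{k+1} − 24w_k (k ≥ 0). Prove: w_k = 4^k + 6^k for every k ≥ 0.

Base cases: w_0 = 2 and 4^0 + 6^0 = 2; w_1 = 10 and 4^1 + 6^1 = 10.
Assume w_j = 4^j + 6^j for all 0 ≤ j ≤ m, where m ≥ 1.
Then w_{m+1} = 10w_m − 24w_{m−1} = 10·(4^m + 6^m) − 24·(4^{m−1} + 6^{m−1}) = (10·4 − 24)4^{m−1} + (10·6 − 24)6^{m−1} = 16·4^{m−1} + 36·6^{m−1} = 4^{m+1} + 6^{m+1}.
This completes the inductive step, so w_k = 4^k + 6^k for all k ≥ 0.

w_k = 4^k + 6^k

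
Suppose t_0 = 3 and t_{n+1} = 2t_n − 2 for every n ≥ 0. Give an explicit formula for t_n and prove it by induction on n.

Claim: t_n = 2^n + 2.

Base case: t_0 = 3, and 2^0 + 2 = 1 + 2 = 3.
Assume t_r = 2^r + 2 for some r ≥ 0.
Then t_{r+1} = 2t_r − 2 = 2·(2^r + 2) − 2 = 2^{r+1} + 4 − 2 = 2^{r+1} + 2.
Hence t_n = 2^n + 2 for every n ≥ 0, by induction.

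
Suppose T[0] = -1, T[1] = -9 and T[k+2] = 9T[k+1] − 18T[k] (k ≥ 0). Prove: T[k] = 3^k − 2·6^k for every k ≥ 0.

Base cases: T[0] = -1 and 3^0 − 2·6^0 = -1; T[1] = -9 and 3^1 − 2·6^1 = -9.
Assume T[j] = 3^j − 2·6^j for all 0 ≤ j ≤ m, where m ≥ 1.
Then T[m+1] = 9T[m] − 18T[m−1] = 9·(3^m − 2·6^m) − 18·(3^{m−1} − 2·6^{m−1}) = (9·3 − 18)3^{m−1} − 2·(9·6 − 18)6^{m−1} = 9·3^{m−1} − 72·6^{m−1} = 3^{m+1} − 2·6^{m+1}.
Hence T[k] = 3^k − 2·6^k for every k ≥ 0, by strong induction.

T[k] = 3^k − 2·6^k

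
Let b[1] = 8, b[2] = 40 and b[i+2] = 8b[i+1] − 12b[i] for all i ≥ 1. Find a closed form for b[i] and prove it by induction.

Claim: b[i] = 2^i + 6^i.

Base cases: b[1] = 8 and 2^1 + 6^1 = 8; b[2] = 40 and 2^2 + 6^2 = 40.
Assume b[j] = 2^j + 6^j for all 1 ≤ j ≤ k, where k ≥ 2.
Then b[k+1] = 8b[k] − 12b[k−1] = 8·(2^k + 6^k) − 12·(2^{k−1} + 6^{k−1}) = (8·2 − 12)2^{k−1} + (8·6 − 12)6^{k−1} = 4·2^{k−1} + 36·6^{k−1} = 2^{k+1} + 6^{k+1}.
Hence b[i] = 2^i + 6^i for every i ≥ 1, by strong induction.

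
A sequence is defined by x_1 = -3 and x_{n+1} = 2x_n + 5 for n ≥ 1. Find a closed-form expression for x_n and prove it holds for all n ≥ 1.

Claim: x_n = 2^n − 5.

Base case: x_1 = -3, and 2^1 − 5 = 2 − 5 = -3.
Assume x_r = 2^r − 5 for some r ≥ 1.
Then x_{r+1} = 2x_r + 5 = 2·(2^r − 5) + 5 = 2^{r+1} − 10 + 5 = 2^{r+1} − 5.
So the formula holds for r+1, and by induction x_n = 2^n − 5 for all n ≥ 1.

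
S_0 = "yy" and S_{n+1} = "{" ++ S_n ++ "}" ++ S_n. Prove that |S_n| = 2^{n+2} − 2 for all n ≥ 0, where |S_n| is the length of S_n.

Base case: |S_0| = 2, and 2^{0+2} − 2 = 2.
Assume |S_r| = 2^{r+2} − 2.
Then |S_{r+1}| = 1 + |S_r| + 1 + |S_r| = 2|S_r| + 2 = 2(2^{r+2} − 2) + 2 = 2^{r+3} − 4 + 2 = 2^{r+3} − 2.
This completes the inductive step, so |S_n| = 2^{n+2} − 2 for all n ≥ 0.

|S_n| = 2^{n+2} − 2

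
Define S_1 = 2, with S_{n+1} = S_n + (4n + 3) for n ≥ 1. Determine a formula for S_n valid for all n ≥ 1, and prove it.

Claim: S_n = 2n^2 + n − 1.

Base case: S_1 = 2, and 2·1^2 + 1 − 1 = 2.
Assume S_r = 2r^2 + r − 1.
Then S_{r+1} = S_r + (4r + 3) = (2r^2 + r − 1) + (4r + 3) = 2r^2 + 5r + 2,
and 2·(r+1)^2 + (r+1) − 1 = 2r^2 + 5r + 2.
By induction, S_n = 2n^2 + n − 1 for all n ≥ 1.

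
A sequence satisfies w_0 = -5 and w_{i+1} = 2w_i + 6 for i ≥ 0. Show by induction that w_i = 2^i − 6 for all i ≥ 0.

Base case: w_0 = -5, and 2^0 − 6 = 1 − 6 = -5.
Assume w_m = 2^m − 6 for some m ≥ 0.
Then w_{m+1} = 2w_m + 6 = 2·(2^m − 6) + 6 = 2^{m+1} − 12 + 6 = 2^{m+1} − 6.
This completes the inductive step, so w_i = 2^i − 6 for all i ≥ 0.

w_i = 2^i − 6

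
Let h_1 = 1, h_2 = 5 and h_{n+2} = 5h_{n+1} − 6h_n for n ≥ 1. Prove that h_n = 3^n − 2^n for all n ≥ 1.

Base cases: h_1 = 1 and 3^1 − 2^1 = 1; h_2 = 5 and 3^2 − 2^2 = 5.
Assume h_j = 3^j − 2^j for all 1 ≤ j ≤ r, where r ≥ 2.
Then h_{r+1} = 5h_r − 6h_{r−1} = 5·(3^r − 2^r) − 6·(3^{r−1} − 2^{r−1}) = (5·3 − 6)3^{r−1} − (5·2 − 6)2^{r−1} = 9·3^{r−1} − 4·2^{r−1} = 3^{r+1} − 2^{r+1}.
This completes the inductive step, so h_n = 3^n − 2^n for all n ≥ 1.

h_n = 3^n − 2^n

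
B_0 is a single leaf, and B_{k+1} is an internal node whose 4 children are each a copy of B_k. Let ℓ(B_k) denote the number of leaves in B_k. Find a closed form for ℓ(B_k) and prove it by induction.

Claim: ℓ(B_k) = 4^k.

Base case: ℓ(B_0) = 1, and 4^0 = 1.
Assume ℓ(B_j) = 4^j.
Then ℓ(B_{j+1}) = 4·ℓ(B_j) = 4·4^j = 4^{j+1}.
This completes the inductive step, so ℓ(B_k) = 4^k for all k ≥ 0.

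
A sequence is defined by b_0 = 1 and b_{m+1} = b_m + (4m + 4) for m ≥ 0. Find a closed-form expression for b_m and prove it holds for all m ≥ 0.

Claim: b_m = 2m^2 + 2m + 1.

Base case: b_0 = 1, and 2·0^2 + 2·0 + 1 = 1.
Assume b_j = 2j^2 + 2j + 1.
Then b_{j+1} = b_j + (4j + 4) = (2j^2 + 2j + 1) + (4j + 4) = 2j^2 + 6j + 5,
and 2·(j+1)^2 + 2·(j+1) + 1 = 2j^2 + 6j + 5.
Hence b_m = 2m^2 + 2m + 1 for every m ≥ 0, by induction.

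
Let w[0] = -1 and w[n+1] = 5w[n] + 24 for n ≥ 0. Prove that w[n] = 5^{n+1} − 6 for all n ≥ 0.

Base case: w[0] = -1, and 5^{0+1} − 6 = 5 − 6 = -1.
Assume w[k] = 5^{k+1} − 6 for some k ≥ 0.
Then w[k+1] = 5w[k] + 24 = 5·(5^{k+1} − 6) + 24 = 5^{k+2} − 30 + 24 = 5^{k+2} − 6.
By induction, w[n] = 5^{n+1} − 6 for all n ≥ 0.

w[n] = 5^{n+1} − 6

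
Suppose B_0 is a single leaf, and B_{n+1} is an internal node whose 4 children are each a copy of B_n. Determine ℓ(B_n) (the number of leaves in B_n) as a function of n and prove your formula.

Claim: ℓ(B_n) = 4^n.

Base case: ℓ(B_0) = 1, and 4^0 = 1.
Assume ℓ(B_r) = 4^r.
Then ℓ(B_{r+1}) = 4·ℓ(B_r) = 4·4^r = 4^{r+1}.
Hence ℓ(B_n) = 4^n for every n ≥ 0, by induction.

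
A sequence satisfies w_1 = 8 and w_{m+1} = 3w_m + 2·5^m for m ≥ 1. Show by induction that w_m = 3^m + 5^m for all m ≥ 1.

Base case: w_1 = 8, and 3^1 + 5^1 = 3 + 5 = 8.
Assume w_k = 3^k + 5^k for some k ≥ 1.
Then w_{k+1} = 3w_k + 2·5^k = 3·(3^k + 5^k) + 2·5^k = 3^{k+1} + 3·5^k + 2·5^k = 3^{k+1} + 5·5^k = 3^{k+1} + 5^{k+1}.
Hence w_m = 3^m + 5^m for every m ≥ 1, by induction.

w_m = 3^m + 5^m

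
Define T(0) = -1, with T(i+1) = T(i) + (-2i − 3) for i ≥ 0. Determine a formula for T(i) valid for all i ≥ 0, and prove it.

Claim: T(i) = -i^2 − 2i − 1.

Base case: T(0) = -1, and -0^2 − 2·0 − 1 = -1.
Assume T(k) = -k^2 − 2k − 1.
Then T(k+1) = T(k) + (-2k − 3) = (-k^2 − 2k − 1) + (-2k − 3) = -k^2 − 4k − 4,
and -(k+1)^2 − 2·(k+1) − 1 = -k^2 − 4k − 4.
This completes the inductive step, so T(i) = -i^2 − 2i − 1 for all i ≥ 0.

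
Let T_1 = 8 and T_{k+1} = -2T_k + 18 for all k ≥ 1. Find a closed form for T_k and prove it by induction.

Claim: T_k = -(-2)^k + 6.

Base case: T_1 = 8, and -(-2)^1 + 6 = 2 + 6 = 8.
Assume T_m = -(-2)^m + 6 for some m ≥ 1.
Then T_{m+1} = -2T_m + 18 = -2·(-(-2)^m + 6) + 18 = 2·(-2)^m − 12 + 18 = -(-2)^{m+1} + 6.
This completes the inductive step, so T_k = -(-2)^k + 6 for all k ≥ 1.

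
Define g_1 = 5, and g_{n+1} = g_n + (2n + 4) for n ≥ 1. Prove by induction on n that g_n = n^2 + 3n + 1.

Base case: g_1 = 5, and 1^2 + 3·1 + 1 = 5.
Assume g_j = j^2 + 3j + 1.
Then g_{j+1} = g_j + (2j + 4) = (j^2 + 3j + 1) + (2j + 4) = j^2 + 5j + 5,
and (j+1)^2 + 3·(j+1) + 1 = j^2 + 5j + 5.
This completes the inductive step, so g_n = n^2 + 3n + 1 for all n ≥ 1.

g_n = n^2 + 3n + 1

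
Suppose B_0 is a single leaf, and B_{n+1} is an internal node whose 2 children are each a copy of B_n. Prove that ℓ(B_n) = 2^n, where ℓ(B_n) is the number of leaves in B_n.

Base case: ℓ(B_0) = 1, and 2^0 = 1.
Assume ℓ(B_k) = 2^k.
Then ℓ(B_{k+1}) = 2·ℓ(B_k) = 2·2^k = 2^{k+1}.
So the formula holds for k+1, and by induction ℓ(B_n) = 2^n for all n ≥ 0.

ℓ(B_n) = 2^n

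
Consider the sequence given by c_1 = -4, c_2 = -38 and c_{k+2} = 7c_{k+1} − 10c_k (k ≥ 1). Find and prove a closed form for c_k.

Claim: c_k = 3·2^k − 2·5^k.

Base cases: c_1 = -4 and 3·2^1 − 2·5^1 = -4; c_2 = -38 and 3·2^2 − 2·5^2 = -38.
Assume c_i = 3·2^i − 2·5^i for all 1 ≤ i ≤ j, where j ≥ 2.
Then c_{j+1} = 7c_j − 10c_{j−1} = 7·(3·2^j − 2·5^j) − 10·(3·2^{j−1} − 2·5^{j−1}) = 3·(7·2 − 10)2^{j−1} − 2·(7·5 − 10)5^{j−1} = 12·2^{j−1} − 50·5^{j−1} = 3·2^{j+1} − 2·5^{j+1}.
By strong induction, c_k = 3·2^k − 2·5^k for all k ≥ 1.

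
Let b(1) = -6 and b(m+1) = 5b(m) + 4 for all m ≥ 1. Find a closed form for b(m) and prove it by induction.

Claim: b(m) = -5^m − 1.

Base case: b(1) = -6, and -5^1 − 1 = -5 − 1 = -6.
Assume b(r) = -5^r − 1 for some r ≥ 1.
Then b(r+1) = 5b(r) + 4 = 5·(-5^r − 1) + 4 = -5^{r+1} − 5 + 4 = -5^{r+1} − 1.
This completes the inductive step, so b(m) = -5^m − 1 for all m ≥ 1.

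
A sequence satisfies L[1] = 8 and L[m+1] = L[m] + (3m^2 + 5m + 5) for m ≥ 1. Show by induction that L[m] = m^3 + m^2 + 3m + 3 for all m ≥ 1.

Base case: L[1] = 8, and 1^3 + 1^2 + 3·1 + 3 = 8.
Assume L[k] = k^3 + k^2 + 3k + 3.
Then L[k+1] = L[k] + (3k^2 + 5k + 5) = (k^3 + k^2 + 3k + 3) + (3k^2 + 5k + 5) = k^3 + 4k^2 + 8k + 8,
and (k+1)^3 + (k+1)^2 + 3·(k+1) + 3 = k^3 + 4k^2 + 8k + 8.
Hence L[m] = m^3 + m^2 + 3m + 3 for every m ≥ 1, by induction.

L[m] = m^3 + m^2 + 3m + 3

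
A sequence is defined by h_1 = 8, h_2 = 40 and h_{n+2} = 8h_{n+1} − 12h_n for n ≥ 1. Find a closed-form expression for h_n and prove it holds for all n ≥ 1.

Claim: h_n = 6^n + 2^n.

Base cases: h_1 = 8 and 6^1 + 2^1 = 8; h_2 = 40 and 6^2 + 2^2 = 40.
Assume h_j = 6^j + 2^j for all 1 ≤ j ≤ r, where r ≥ 2.
Then h_{r+1} = 8h_r − 12h_{r−1} = 8·(6^r + 2^r) − 12·(6^{r−1} + 2^{r−1}) = (8·6 − 12)6^{r−1} + (8·2 − 12)2^{r−1} = 36·6^{r−1} + 4·2^{r−1} = 6^{r+1} + 2^{r+1}.
So the formula holds for r+1, and by strong induction h_n = 6^n + 2^n for all n ≥ 1.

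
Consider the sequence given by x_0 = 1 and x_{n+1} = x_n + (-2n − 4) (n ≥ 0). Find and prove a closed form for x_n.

Claim: x_n = -n^2 − 3n + 1.

Base case: x_0 = 1, and -0^2 − 3·0 + 1 = 1.
Assume x_k = -k^2 − 3k + 1.
Then x_{k+1} = x_k + (-2k − 4) = (-k^2 − 3k + 1) + (-2k − 4) = -k^2 − 5k − 3,
and -(k+1)^2 − 3·(k+1) + 1 = -k^2 − 5k − 3.
Hence x_n = -n^2 − 3n + 1 for every n ≥ 0, by induction.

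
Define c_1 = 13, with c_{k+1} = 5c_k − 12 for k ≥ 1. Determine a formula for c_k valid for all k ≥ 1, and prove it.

Claim: c_k = 2·5^k + 3.

Base case: c_1 = 13, and 2·5^1 + 3 = 10 + 3 = 13.
Assume c_m = 2·5^m + 3 for some m ≥ 1.
Then c_{m+1} = 5c_m − 12 = 5·(2·5^m + 3) − 12 = 10·5^m + 15 − 12 = 2·5^{m+1} + 3.
Hence c_k = 2·5^k + 3 for every k ≥ 1, by induction.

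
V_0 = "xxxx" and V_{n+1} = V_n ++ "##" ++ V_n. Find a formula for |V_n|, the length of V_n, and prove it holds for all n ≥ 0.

Claim: |V_n| = 6·2^n − 2.

Base case: |V_0| = 4, and 6·2^0 − 2 = 4.
Assume |V_j| = 6·2^j − 2.
Then |V_{j+1}| = |V_j| + 2 + |V_j| = 2|V_j| + 2 = 2(6·2^j − 2) + 2 = 6·2^{j+1} − 4 + 2 = 6·2^{j+1} − 2.
So the formula holds for j+1, and by induction |V_n| = 6·2^n − 2 for all n ≥ 0.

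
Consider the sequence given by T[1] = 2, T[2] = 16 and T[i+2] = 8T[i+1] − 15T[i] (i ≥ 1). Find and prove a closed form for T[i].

Claim: T[i] = -3^i + 5^i.

Base cases: T[1] = 2 and -3^1 + 5^1 = 2; T[2] = 16 and -3^2 + 5^2 = 16.
Assume T[j] = -3^j + 5^j for all 1 ≤ j ≤ r, where r ≥ 2.
Then T[r+1] = 8T[r] − 15T[r−1] = 8·(-3^r + 5^r) − 15·(-3^{r−1} + 5^{r−1}) = -(8·3 − 15)3^{r−1} + (8·5 − 15)5^{r−1} = -9·3^{r−1} + 25·5^{r−1} = -3^{r+1} + 5^{r+1}.
By strong induction, T[i] = -3^i + 5^i for all i ≥ 1.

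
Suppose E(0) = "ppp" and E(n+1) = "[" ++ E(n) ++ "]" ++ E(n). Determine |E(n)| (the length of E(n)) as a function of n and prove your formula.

Claim: |E(n)| = 5·2^n − 2.

Base case: |E(0)| = 3, and 5·2^0 − 2 = 3.
Assume |E(j)| = 5·2^j − 2.
Then |E(j+1)| = 1 + |E(j)| + 1 + |E(j)| = 2|E(j)| + 2 = 2(5·2^j − 2) + 2 = 5·2^{j+1} − 4 + 2 = 5·2^{j+1} − 2.
Hence |E(n)| = 5·2^n − 2 for every n ≥ 0, by induction.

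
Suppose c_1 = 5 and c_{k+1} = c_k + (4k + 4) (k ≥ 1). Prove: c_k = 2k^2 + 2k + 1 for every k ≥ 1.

Base case: c_1 = 5, and 2·1^2 + 2·1 + 1 = 5.
Assume c_r = 2r^2 + 2r + 1.
Then c_{r+1} = c_r + (4r + 4) = (2r^2 + 2r + 1) + (4r + 4) = 2r^2 + 6r + 5,
and 2·(r+1)^2 + 2·(r+1) + 1 = 2r^2 + 6r + 5.
By induction, c_k = 2k^2 + 2k + 1 for all k ≥ 1.

c_k = 2k^2 + 2k + 1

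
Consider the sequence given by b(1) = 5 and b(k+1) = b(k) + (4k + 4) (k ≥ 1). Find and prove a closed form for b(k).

Claim: b(k) = 2k^2 + 2k + 1.

Base case: b(1) = 5, and 2·1^2 + 2·1 + 1 = 5.
Assume b(m) = 2m^2 + 2m + 1.
Then b(m+1) = b(m) + (4m + 4) = (2m^2 + 2m + 1) + (4m + 4) = 2m^2 + 6m + 5,
and 2·(m+1)^2 + 2·(m+1) + 1 = 2m^2 + 6m + 5.
Hence b(k) = 2k^2 + 2k + 1 for every k ≥ 1, by induction.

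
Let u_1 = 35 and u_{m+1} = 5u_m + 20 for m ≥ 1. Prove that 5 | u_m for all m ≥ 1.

Base case: u_1 = 35 = 5·7, so 5 | u_1.
Assume 5 | u_r, so u_r = 5t for some integer t.
Then u_{r+1} = 5u_r + 20 = 5·(5t) + 20 = 5(5t + 4), so 5 | u_{r+1}.
Hence 5 | u_m for every m ≥ 1, by induction.

5 | u_m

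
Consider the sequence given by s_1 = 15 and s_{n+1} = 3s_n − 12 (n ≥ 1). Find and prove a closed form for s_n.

Claim: s_n = 3^{n+1} + 6.

Base case: s_1 = 15, and 3^{1+1} + 6 = 9 + 6 = 15.
Assume s_r = 3^{r+1} + 6 for some r ≥ 1.
Then s_{r+1} = 3s_r − 12 = 3·(3^{r+1} + 6) − 12 = 3^{r+2} + 18 − 12 = 3^{r+2} + 6.
So the formula holds for r+1, and by induction s_n = 3^{n+1} + 6 for all n ≥ 1.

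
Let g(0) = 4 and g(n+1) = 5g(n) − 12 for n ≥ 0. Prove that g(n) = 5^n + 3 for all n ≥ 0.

Base case: g(0) = 4, and 5^0 + 3 = 1 + 3 = 4.
Assume g(r) = 5^r + 3 for some r ≥ 0.
Then g(r+1) = 5g(r) − 12 = 5·(5^r + 3) − 12 = 5^{r+1} + 15 − 12 = 5^{r+1} + 3.
Hence g(n) = 5^n + 3 for every n ≥ 0, by induction.

g(n) = 5^n + 3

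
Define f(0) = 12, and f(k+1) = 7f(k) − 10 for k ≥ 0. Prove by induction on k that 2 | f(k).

Base case: f(0) = 12 = 2·6, so 2 | f(0).
Assume 2 | f(r), so f(r) = 2t for some integer t.
Then f(r+1) = 7f(r) − 10 = 7·(2t) − 10 = 2(7t − 5), so 2 | f(r+1).
This completes the inductive step, so 2 | f(k) for all k ≥ 0.

2 | f(k)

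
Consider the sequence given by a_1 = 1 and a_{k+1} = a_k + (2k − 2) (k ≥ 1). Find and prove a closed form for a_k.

Claim: a_k = k^2 − 3k + 3.

Base case: a_1 = 1, and 1^2 − 3·1 + 3 = 1.
Assume a_m = m^2 − 3m + 3.
Then a_{m+1} = a_m + (2m − 2) = (m^2 − 3m + 3) + (2m − 2) = m^2 − m + 1,
and (m+1)^2 − 3·(m+1) + 3 = m^2 − m + 1.
By induction, a_k = k^2 − 3k + 3 for all k ≥ 1.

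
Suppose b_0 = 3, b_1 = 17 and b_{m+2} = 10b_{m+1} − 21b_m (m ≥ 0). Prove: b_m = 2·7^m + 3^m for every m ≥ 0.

Base cases: b_0 = 3 and 2·7^0 + 3^0 = 3; b_1 = 17 and 2·7^1 + 3^1 = 17.
Assume b_j = 2·7^j + 3^j for all 0 ≤ j ≤ r, where r ≥ 1.
Then b_{r+1} = 10b_r − 21b_{r−1} = 10·(2·7^r + 3^r) − 21·(2·7^{r−1} + 3^{r−1}) = 2·(10·7 − 21)7^{r−1} + (10·3 − 21)3^{r−1} = 98·7^{r−1} + 9·3^{r−1} = 2·7^{r+1} + 3^{r+1}.
Hence b_m = 2·7^m + 3^m for every m ≥ 0, by strong induction.

b_m = 2·7^m + 3^m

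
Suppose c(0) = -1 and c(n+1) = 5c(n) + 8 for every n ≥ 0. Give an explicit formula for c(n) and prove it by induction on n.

Claim: c(n) = 5^n − 2.

Base case: c(0) = -1, and 5^0 − 2 = 1 − 2 = -1.
Assume c(m) = 5^m − 2 for some m ≥ 0.
Then c(m+1) = 5c(m) + 8 = 5·(5^m − 2) + 8 = 5^{m+1} − 10 + 8 = 5^{m+1} − 2.
So the formula holds for m+1, and by induction c(n) = 5^n − 2 for all n ≥ 0.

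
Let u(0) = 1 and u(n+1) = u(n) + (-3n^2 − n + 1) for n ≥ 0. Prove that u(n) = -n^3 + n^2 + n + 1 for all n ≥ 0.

Base case: u(0) = 1, and -0^3 + 0^2 + 0 + 1 = 1.
Assume u(m) = -m^3 + m^2 + m + 1.
Then u(m+1) = u(m) + (-3m^2 − m + 1) = (-m^3 + m^2 + m + 1) + (-3m^2 − m + 1) = -m^3 − 2m^2 + 2,
and -(m+1)^3 + (m+1)^2 + (m+1) + 1 = -m^3 − 2m^2 + 2.
By induction, u(n) = -n^3 + n^2 + n + 1 for all n ≥ 0.

u(n) = -n^3 + n^2 + n + 1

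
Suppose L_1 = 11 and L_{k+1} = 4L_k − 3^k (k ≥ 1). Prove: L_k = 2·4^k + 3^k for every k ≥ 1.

Base case: L_1 = 11, and 2·4^1 + 3^1 = 8 + 3 = 11.
Assume L_r = 2·4^r + 3^r for some r ≥ 1.
Then L_{r+1} = 4L_r − 3^r = 4·(2·4^r + 3^r) − 3^r = 2·4^{r+1} + 4·3^r − 3^r = 2·4^{r+1} + 3·3^r = 2·4^{r+1} + 3^{r+1}.
By induction, L_k = 2·4^k + 3^k for all k ≥ 1.

L_k = 2·4^k + 3^k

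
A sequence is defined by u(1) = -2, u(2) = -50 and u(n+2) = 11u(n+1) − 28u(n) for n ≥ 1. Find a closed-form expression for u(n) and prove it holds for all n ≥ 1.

Claim: u(n) = 3·4^n − 2·7^n.

Base cases: u(1) = -2 and 3·4^1 − 2·7^1 = -2; u(2) = -50 and 3·4^2 − 2·7^2 = -50.
Assume u(i) = 3·4^i − 2·7^i for all 1 ≤ i ≤ j, where j ≥ 2.
Then u(j+1) = 11u(j) − 28u(j−1) = 11·(3·4^j − 2·7^j) − 28·(3·4^{j−1} − 2·7^{j−1}) = 3·(11·4 − 28)4^{j−1} − 2·(11·7 − 28)7^{j−1} = 48·4^{j−1} − 98·7^{j−1} = 3·4^{j+1} − 2·7^{j+1}.
This completes the inductive step, so u(n) = 3·4^n − 2·7^n for all n ≥ 1.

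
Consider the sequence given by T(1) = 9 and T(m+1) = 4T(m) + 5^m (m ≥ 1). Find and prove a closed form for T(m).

Claim: T(m) = 4^m + 5^m.

Base case: T(1) = 9, and 4^1 + 5^1 = 4 + 5 = 9.
Assume T(r) = 4^r + 5^r for some r ≥ 1.
Then T(r+1) = 4T(r) + 5^r = 4·(4^r + 5^r) + 5^r = 4^{r+1} + 4·5^r + 5^r = 4^{r+1} + 5·5^r = 4^{r+1} + 5^{r+1}.
By induction, T(m) = 4^m + 5^m for all m ≥ 1.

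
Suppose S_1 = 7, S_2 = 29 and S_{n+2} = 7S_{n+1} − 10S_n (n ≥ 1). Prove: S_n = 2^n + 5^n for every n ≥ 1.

Base cases: S_1 = 7 and 2^1 + 5^1 = 7; S_2 = 29 and 2^2 + 5^2 = 29.
Assume S_j = 2^j + 5^j for all 1 ≤ j ≤ k, where k ≥ 2.
Then S_{k+1} = 7S_k − 10S_{k−1} = 7·(2^k + 5^k) − 10·(2^{k−1} + 5^{k−1}) = (7·2 − 10)2^{k−1} + (7·5 − 10)5^{k−1} = 4·2^{k−1} + 25·5^{k−1} = 2^{k+1} + 5^{k+1}.
So the formula holds for k+1, and by strong induction S_n = 2^n + 5^n for all n ≥ 1.

S_n = 2^n + 5^n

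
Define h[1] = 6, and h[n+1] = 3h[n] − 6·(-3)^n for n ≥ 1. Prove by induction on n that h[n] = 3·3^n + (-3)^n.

Base case: h[1] = 6, and 3·3^1 + (-3)^1 = 9 − 3 = 6.
Assume h[r] = 3·3^r + (-3)^r for some r ≥ 1.
Then h[r+1] = 3h[r] − 6·(-3)^r = 3·(3·3^r + (-3)^r) − 6·(-3)^r = 3·3^{r+1} + 3·(-3)^r − 6·(-3)^r = 3·3^{r+1} − 3·(-3)^r = 3·3^{r+1} + (-3)^{r+1}.
By induction, h[n] = 3·3^n + (-3)^n for all n ≥ 1.

h[n] = 3·3^n + (-3)^n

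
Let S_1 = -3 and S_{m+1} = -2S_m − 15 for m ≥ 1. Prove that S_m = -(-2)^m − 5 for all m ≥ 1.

Base case: S_1 = -3, and -(-2)^1 − 5 = 2 − 5 = -3.
Assume S_k = -(-2)^k − 5 for some k ≥ 1.
Then S_{k+1} = -2S_k − 15 = -2·(-(-2)^k − 5) − 15 = 2·(-2)^k + 10 − 15 = -(-2)^{k+1} − 5.
So the formula holds for k+1, and by induction S_m = -(-2)^m − 5 for all m ≥ 1.

S_m = -(-2)^m − 5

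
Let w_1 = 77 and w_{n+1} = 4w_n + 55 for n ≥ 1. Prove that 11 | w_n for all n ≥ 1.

Base case: w_1 = 77 = 11·7, so 11 | w_1.
Assume 11 | w_m, so w_m = 11t for some integer t.
Then w_{m+1} = 4w_m + 55 = 4·(11t) + 55 = 11(4t + 5), so 11 | w_{m+1}.
By induction, 11 | w_n for all n ≥ 1.

11 | w_n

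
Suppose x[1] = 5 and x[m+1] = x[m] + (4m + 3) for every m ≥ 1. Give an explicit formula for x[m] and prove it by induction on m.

Claim: x[m] = 2m^2 + m + 2.

Base case: x[1] = 5, and 2·1^2 + 1 + 2 = 5.
Assume x[k] = 2k^2 + k + 2.
Then x[k+1] = x[k] + (4k + 3) = (2k^2 + k + 2) + (4k + 3) = 2k^2 + 5k + 5,
and 2·(k+1)^2 + (k+1) + 2 = 2k^2 + 5k + 5.
By induction, x[m] = 2m^2 + m + 2 for all m ≥ 1.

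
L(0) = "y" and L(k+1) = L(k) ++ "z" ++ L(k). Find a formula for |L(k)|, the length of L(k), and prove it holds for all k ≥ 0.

Claim: |L(k)| = 2^{k+1} − 1.

Base case: |L(0)| = 1, and 2^{0+1} − 1 = 1.
Assume |L(j)| = 2^{j+1} − 1.
Then |L(j+1)| = |L(j)| + 1 + |L(j)| = 2|L(j)| + 1 = 2(2^{j+1} − 1) + 1 = 2^{j+2} − 2 + 1 = 2^{j+2} − 1.
By induction, |L(k)| = 2^{k+1} − 1 for all k ≥ 0.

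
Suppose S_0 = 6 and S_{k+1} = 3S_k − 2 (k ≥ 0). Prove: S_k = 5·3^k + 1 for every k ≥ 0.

Base case: S_0 = 6, and 5·3^0 + 1 = 5 + 1 = 6.
Assume S_m = 5·3^m + 1 for some m ≥ 0.
Then S_{m+1} = 3S_m − 2 = 3·(5·3^m + 1) − 2 = 15·3^m + 3 − 2 = 5·3^{m+1} + 1.
Hence S_k = 5·3^k + 1 for every k ≥ 0, by induction.

S_k = 5·3^k + 1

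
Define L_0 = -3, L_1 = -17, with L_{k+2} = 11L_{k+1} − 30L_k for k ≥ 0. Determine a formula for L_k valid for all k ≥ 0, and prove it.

Claim: L_k = -5^k − 2·6^k.

Base cases: L_0 = -3 and -5^0 − 2·6^0 = -3; L_1 = -17 and -5^1 − 2·6^1 = -17.
Assume L_j = -5^j − 2·6^j for all 0 ≤ j ≤ r, where r ≥ 1.
Then L_{r+1} = 11L_r − 30L_{r−1} = 11·(-5^r − 2·6^r) − 30·(-5^{r−1} − 2·6^{r−1}) = -(11·5 − 30)5^{r−1} − 2·(11·6 − 30)6^{r−1} = -25·5^{r−1} − 72·6^{r−1} = -5^{r+1} − 2·6^{r+1}.
This completes the inductive step, so L_k = -5^k − 2·6^k for all k ≥ 0.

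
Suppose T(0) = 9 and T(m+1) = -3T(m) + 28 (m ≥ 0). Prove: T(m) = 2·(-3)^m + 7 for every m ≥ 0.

Base case: T(0) = 9, and 2·(-3)^0 + 7 = 2 + 7 = 9.
Assume T(k) = 2·(-3)^k + 7 for some k ≥ 0.
Then T(k+1) = -3T(k) + 28 = -3·(2·(-3)^k + 7) + 28 = -6·(-3)^k − 21 + 28 = 2·(-3)^{k+1} + 7.
So the formula holds for k+1, and by induction T(m) = 2·(-3)^m + 7 for all m ≥ 0.

T(m) = 2·(-3)^m + 7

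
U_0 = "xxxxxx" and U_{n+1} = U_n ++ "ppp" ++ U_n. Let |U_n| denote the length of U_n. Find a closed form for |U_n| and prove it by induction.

Claim: |U_n| = 9·2^n − 3.

Base case: |U_0| = 6, and 9·2^0 − 3 = 6.
Assume |U_r| = 9·2^r − 3.
Then |U_{r+1}| = |U_r| + 3 + |U_r| = 2|U_r| + 3 = 2(9·2^r − 3) + 3 = 9·2^{r+1} − 6 + 3 = 9·2^{r+1} − 3.
So the formula holds for r+1, and by induction |U_n| = 9·2^n − 3 for all n ≥ 0.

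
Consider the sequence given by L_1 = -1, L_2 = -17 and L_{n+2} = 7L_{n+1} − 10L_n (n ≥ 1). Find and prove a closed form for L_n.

Claim: L_n = 2·2^n − 5^n.

Base cases: L_1 = -1 and 2·2^1 − 5^1 = -1; L_2 = -17 and 2·2^2 − 5^2 = -17.
Assume L_j = 2·2^j − 5^j for all 1 ≤ j ≤ k, where k ≥ 2.
Then L_{k+1} = 7L_k − 10L_{k−1} = 7·(2·2^k − 5^k) − 10·(2·2^{k−1} − 5^{k−1}) = 2·(7·2 − 10)2^{k−1} − (7·5 − 10)5^{k−1} = 8·2^{k−1} − 25·5^{k−1} = 2·2^{k+1} − 5^{k+1}.
By strong induction, L_n = 2·2^n − 5^n for all n ≥ 1.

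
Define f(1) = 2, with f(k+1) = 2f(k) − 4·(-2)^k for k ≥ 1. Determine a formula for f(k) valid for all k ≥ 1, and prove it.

Claim: f(k) = 2·2^k + (-2)^k.

Base case: f(1) = 2, and 2·2^1 + (-2)^1 = 4 − 2 = 2.
Assume f(j) = 2·2^j + (-2)^j for some j ≥ 1.
Then f(j+1) = 2f(j) − 4·(-2)^j = 2·(2·2^j + (-2)^j) − 4·(-2)^j = 2·2^{j+1} + 2·(-2)^j − 4·(-2)^j = 2·2^{j+1} − 2·(-2)^j = 2·2^{j+1} + (-2)^{j+1}.
This completes the inductive step, so f(k) = 2·2^k + (-2)^k for all k ≥ 1.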